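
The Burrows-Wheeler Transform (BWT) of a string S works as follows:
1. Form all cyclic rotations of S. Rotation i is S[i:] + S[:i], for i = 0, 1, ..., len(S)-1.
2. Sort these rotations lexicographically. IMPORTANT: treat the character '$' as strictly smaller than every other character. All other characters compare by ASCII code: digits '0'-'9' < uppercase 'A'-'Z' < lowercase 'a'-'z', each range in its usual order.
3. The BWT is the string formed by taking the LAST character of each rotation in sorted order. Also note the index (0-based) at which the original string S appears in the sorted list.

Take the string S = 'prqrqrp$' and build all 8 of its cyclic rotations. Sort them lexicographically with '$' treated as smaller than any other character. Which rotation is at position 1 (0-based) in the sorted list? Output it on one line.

All 8 rotations (rotation i = S[i:]+S[:i]):
  rot[0] = prqrqrp$
  rot[1] = rqrqrp$p
  rot[2] = qrqrp$pr
  rot[3] = rqrp$prq
  rot[4] = qrp$prqr
  rot[5] = rp$prqrq
  rot[6] = p$prqrqr
  rot[7] = $prqrqrp
Sorted (with $ < everything):
  sorted[0] = $prqrqrp
  sorted[1] = p$prqrqr
  sorted[2] = prqrqrp$
  sorted[3] = qrp$prqr
  sorted[4] = qrqrp$pr
  sorted[5] = rp$prqrq
  sorted[6] = rqrp$prq
  sorted[7] = rqrqrp$p
sorted[1] = p$prqrqr

Answer: p$prqrqr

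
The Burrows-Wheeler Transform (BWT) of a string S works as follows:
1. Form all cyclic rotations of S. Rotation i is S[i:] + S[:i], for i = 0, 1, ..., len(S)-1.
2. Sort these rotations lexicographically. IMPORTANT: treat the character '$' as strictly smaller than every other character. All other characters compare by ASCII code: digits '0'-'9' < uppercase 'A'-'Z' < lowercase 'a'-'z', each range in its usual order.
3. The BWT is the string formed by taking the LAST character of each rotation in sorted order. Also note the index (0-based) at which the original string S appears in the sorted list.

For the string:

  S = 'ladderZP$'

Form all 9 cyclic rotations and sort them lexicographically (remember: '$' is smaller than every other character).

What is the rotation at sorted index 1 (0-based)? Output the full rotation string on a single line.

All 9 rotations (rotation i = S[i:]+S[:i]):
  rot[0] = ladderZP$
  rot[1] = adderZP$l
  rot[2] = dderZP$la
  rot[3] = derZP$lad
  rot[4] = erZP$ladd
  rot[5] = rZP$ladde
  rot[6] = ZP$ladder
  rot[7] = P$ladderZ
  rot[8] = $ladderZP
Sorted (with $ < everything):
  sorted[0] = $ladderZP
  sorted[1] = P$ladderZ
  sorted[2] = ZP$ladder
  sorted[3] = adderZP$l
  sorted[4] = dderZP$la
  sorted[5] = derZP$lad
  sorted[6] = erZP$ladd
  sorted[7] = ladderZP$
  sorted[8] = rZP$ladde
sorted[1] = P$ladderZ

Answer: P$ladderZ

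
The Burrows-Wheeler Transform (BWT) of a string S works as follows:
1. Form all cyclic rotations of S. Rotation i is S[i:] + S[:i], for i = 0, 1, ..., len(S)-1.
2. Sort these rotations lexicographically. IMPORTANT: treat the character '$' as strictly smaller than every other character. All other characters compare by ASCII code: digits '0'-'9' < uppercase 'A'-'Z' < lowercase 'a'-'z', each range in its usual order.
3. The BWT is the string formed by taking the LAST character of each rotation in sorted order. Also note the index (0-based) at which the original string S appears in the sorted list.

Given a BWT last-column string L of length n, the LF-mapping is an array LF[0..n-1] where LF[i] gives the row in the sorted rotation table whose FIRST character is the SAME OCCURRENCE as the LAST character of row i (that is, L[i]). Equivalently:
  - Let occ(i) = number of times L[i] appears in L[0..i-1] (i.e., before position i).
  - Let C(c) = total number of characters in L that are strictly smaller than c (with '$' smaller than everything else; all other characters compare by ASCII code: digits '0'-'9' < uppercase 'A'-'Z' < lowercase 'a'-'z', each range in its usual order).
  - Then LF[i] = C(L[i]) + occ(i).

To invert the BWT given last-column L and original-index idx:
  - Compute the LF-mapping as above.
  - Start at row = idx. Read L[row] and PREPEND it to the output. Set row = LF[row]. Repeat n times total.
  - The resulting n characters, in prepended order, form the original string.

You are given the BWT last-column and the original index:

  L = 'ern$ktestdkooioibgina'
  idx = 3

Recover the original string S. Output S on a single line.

Answer: disintegrationbookke$

Derivation:
LF mapping: 4 17 12 0 10 19 5 18 20 3 11 14 15 7 16 8 2 6 9 13 1
Walk LF starting at row 3, prepending L[row]:
  step 1: row=3, L[3]='$', prepend. Next row=LF[3]=0
  step 2: row=0, L[0]='e', prepend. Next row=LF[0]=4
  step 3: row=4, L[4]='k', prepend. Next row=LF[4]=10
  step 4: row=10, L[10]='k', prepend. Next row=LF[10]=11
  step 5: row=11, L[11]='o', prepend. Next row=LF[11]=14
  step 6: row=14, L[14]='o', prepend. Next row=LF[14]=16
  step 7: row=16, L[16]='b', prepend. Next row=LF[16]=2
  step 8: row=2, L[2]='n', prepend. Next row=LF[2]=12
  step 9: row=12, L[12]='o', prepend. Next row=LF[12]=15
  step 10: row=15, L[15]='i', prepend. Next row=LF[15]=8
  step 11: row=8, L[8]='t', prepend. Next row=LF[8]=20
  step 12: row=20, L[20]='a', prepend. Next row=LF[20]=1
  step 13: row=1, L[1]='r', prepend. Next row=LF[1]=17
  step 14: row=17, L[17]='g', prepend. Next row=LF[17]=6
  step 15: row=6, L[6]='e', prepend. Next row=LF[6]=5
  step 16: row=5, L[5]='t', prepend. Next row=LF[5]=19
  step 17: row=19, L[19]='n', prepend. Next row=LF[19]=13
  step 18: row=13, L[13]='i', prepend. Next row=LF[13]=7
  step 19: row=7, L[7]='s', prepend. Next row=LF[7]=18
  step 20: row=18, L[18]='i', prepend. Next row=LF[18]=9
  step 21: row=9, L[9]='d', prepend. Next row=LF[9]=3
Reversed output: disintegrationbookke$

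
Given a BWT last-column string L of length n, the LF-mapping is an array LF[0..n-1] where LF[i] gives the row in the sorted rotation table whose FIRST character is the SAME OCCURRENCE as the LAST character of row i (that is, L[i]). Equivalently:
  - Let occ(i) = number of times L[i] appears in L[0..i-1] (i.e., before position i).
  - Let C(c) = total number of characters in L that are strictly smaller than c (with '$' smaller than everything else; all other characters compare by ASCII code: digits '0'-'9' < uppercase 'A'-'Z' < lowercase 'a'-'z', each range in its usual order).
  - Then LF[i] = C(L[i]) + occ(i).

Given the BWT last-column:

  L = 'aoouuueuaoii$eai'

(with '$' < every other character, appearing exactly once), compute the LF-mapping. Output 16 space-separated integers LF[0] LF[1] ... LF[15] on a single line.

Answer: 1 9 10 12 13 14 4 15 2 11 6 7 0 5 3 8

Derivation:
Char counts: '$':1, 'a':3, 'e':2, 'i':3, 'o':3, 'u':4
C (first-col start): C('$')=0, C('a')=1, C('e')=4, C('i')=6, C('o')=9, C('u')=12
L[0]='a': occ=0, LF[0]=C('a')+0=1+0=1
L[1]='o': occ=0, LF[1]=C('o')+0=9+0=9
L[2]='o': occ=1, LF[2]=C('o')+1=9+1=10
L[3]='u': occ=0, LF[3]=C('u')+0=12+0=12
L[4]='u': occ=1, LF[4]=C('u')+1=12+1=13
L[5]='u': occ=2, LF[5]=C('u')+2=12+2=14
L[6]='e': occ=0, LF[6]=C('e')+0=4+0=4
L[7]='u': occ=3, LF[7]=C('u')+3=12+3=15
L[8]='a': occ=1, LF[8]=C('a')+1=1+1=2
L[9]='o': occ=2, LF[9]=C('o')+2=9+2=11
L[10]='i': occ=0, LF[10]=C('i')+0=6+0=6
L[11]='i': occ=1, LF[11]=C('i')+1=6+1=7
L[12]='$': occ=0, LF[12]=C('$')+0=0+0=0
L[13]='e': occ=1, LF[13]=C('e')+1=4+1=5
L[14]='a': occ=2, LF[14]=C('a')+2=1+2=3
L[15]='i': occ=2, LF[15]=C('i')+2=6+2=8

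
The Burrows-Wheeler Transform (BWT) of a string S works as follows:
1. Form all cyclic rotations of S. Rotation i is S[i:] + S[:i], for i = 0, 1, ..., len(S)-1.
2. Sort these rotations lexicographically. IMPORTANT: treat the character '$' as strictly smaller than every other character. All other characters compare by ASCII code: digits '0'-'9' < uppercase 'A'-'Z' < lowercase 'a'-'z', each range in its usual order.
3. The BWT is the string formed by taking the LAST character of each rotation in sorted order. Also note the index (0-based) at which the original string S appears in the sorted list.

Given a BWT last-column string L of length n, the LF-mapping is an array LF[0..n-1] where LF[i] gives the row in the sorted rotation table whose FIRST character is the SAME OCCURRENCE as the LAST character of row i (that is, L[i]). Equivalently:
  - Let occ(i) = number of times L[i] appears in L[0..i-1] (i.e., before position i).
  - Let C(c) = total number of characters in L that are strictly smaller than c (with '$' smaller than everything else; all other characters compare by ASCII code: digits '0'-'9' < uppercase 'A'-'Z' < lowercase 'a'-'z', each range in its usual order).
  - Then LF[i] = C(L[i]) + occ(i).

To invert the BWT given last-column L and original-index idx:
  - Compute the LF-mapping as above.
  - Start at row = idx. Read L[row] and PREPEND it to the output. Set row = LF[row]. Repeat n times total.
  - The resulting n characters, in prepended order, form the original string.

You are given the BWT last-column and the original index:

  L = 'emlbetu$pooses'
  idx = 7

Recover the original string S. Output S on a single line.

LF mapping: 2 6 5 1 3 12 13 0 9 7 8 10 4 11
Walk LF starting at row 7, prepending L[row]:
  step 1: row=7, L[7]='$', prepend. Next row=LF[7]=0
  step 2: row=0, L[0]='e', prepend. Next row=LF[0]=2
  step 3: row=2, L[2]='l', prepend. Next row=LF[2]=5
  step 4: row=5, L[5]='t', prepend. Next row=LF[5]=12
  step 5: row=12, L[12]='e', prepend. Next row=LF[12]=4
  step 6: row=4, L[4]='e', prepend. Next row=LF[4]=3
  step 7: row=3, L[3]='b', prepend. Next row=LF[3]=1
  step 8: row=1, L[1]='m', prepend. Next row=LF[1]=6
  step 9: row=6, L[6]='u', prepend. Next row=LF[6]=13
  step 10: row=13, L[13]='s', prepend. Next row=LF[13]=11
  step 11: row=11, L[11]='s', prepend. Next row=LF[11]=10
  step 12: row=10, L[10]='o', prepend. Next row=LF[10]=8
  step 13: row=8, L[8]='p', prepend. Next row=LF[8]=9
  step 14: row=9, L[9]='o', prepend. Next row=LF[9]=7
Reversed output: opossumbeetle$

Answer: opossumbeetle$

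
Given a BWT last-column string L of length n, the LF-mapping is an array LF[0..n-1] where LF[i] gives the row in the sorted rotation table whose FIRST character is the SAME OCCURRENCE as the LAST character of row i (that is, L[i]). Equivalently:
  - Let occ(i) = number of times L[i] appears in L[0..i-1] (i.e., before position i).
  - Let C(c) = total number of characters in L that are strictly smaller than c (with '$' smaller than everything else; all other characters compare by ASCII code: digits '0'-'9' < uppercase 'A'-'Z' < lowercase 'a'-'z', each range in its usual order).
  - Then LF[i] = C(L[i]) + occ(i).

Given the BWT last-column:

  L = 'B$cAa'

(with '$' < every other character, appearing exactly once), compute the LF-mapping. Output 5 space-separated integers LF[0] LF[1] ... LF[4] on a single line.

Char counts: '$':1, 'A':1, 'B':1, 'a':1, 'c':1
C (first-col start): C('$')=0, C('A')=1, C('B')=2, C('a')=3, C('c')=4
L[0]='B': occ=0, LF[0]=C('B')+0=2+0=2
L[1]='$': occ=0, LF[1]=C('$')+0=0+0=0
L[2]='c': occ=0, LF[2]=C('c')+0=4+0=4
L[3]='A': occ=0, LF[3]=C('A')+0=1+0=1
L[4]='a': occ=0, LF[4]=C('a')+0=3+0=3

Answer: 2 0 4 1 3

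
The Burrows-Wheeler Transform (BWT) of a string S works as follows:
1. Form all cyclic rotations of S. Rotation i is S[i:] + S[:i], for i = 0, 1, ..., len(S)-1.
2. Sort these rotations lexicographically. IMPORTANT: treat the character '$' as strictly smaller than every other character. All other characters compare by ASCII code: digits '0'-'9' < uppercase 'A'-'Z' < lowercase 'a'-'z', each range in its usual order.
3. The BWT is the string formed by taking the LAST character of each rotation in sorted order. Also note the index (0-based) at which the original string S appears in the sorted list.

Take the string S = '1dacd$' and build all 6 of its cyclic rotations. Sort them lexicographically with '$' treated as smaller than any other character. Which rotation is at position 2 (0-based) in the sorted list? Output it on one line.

Answer: acd$1d

Derivation:
All 6 rotations (rotation i = S[i:]+S[:i]):
  rot[0] = 1dacd$
  rot[1] = dacd$1
  rot[2] = acd$1d
  rot[3] = cd$1da
  rot[4] = d$1dac
  rot[5] = $1dacd
Sorted (with $ < everything):
  sorted[0] = $1dacd
  sorted[1] = 1dacd$
  sorted[2] = acd$1d
  sorted[3] = cd$1da
  sorted[4] = d$1dac
  sorted[5] = dacd$1
sorted[2] = acd$1d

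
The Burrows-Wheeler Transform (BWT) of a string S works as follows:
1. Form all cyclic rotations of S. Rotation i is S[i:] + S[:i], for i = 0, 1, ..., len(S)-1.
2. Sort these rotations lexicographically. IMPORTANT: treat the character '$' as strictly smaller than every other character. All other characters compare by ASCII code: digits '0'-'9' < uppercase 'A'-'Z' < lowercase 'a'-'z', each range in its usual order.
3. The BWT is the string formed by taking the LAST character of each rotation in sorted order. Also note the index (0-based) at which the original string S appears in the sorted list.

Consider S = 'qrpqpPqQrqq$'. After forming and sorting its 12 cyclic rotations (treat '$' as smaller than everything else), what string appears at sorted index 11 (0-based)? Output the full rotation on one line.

All 12 rotations (rotation i = S[i:]+S[:i]):
  rot[0] = qrpqpPqQrqq$
  rot[1] = rpqpPqQrqq$q
  rot[2] = pqpPqQrqq$qr
  rot[3] = qpPqQrqq$qrp
  rot[4] = pPqQrqq$qrpq
  rot[5] = PqQrqq$qrpqp
  rot[6] = qQrqq$qrpqpP
  rot[7] = Qrqq$qrpqpPq
  rot[8] = rqq$qrpqpPqQ
  rot[9] = qq$qrpqpPqQr
  rot[10] = q$qrpqpPqQrq
  rot[11] = $qrpqpPqQrqq
Sorted (with $ < everything):
  sorted[0] = $qrpqpPqQrqq
  sorted[1] = PqQrqq$qrpqp
  sorted[2] = Qrqq$qrpqpPq
  sorted[3] = pPqQrqq$qrpq
  sorted[4] = pqpPqQrqq$qr
  sorted[5] = q$qrpqpPqQrq
  sorted[6] = qQrqq$qrpqpP
  sorted[7] = qpPqQrqq$qrp
  sorted[8] = qq$qrpqpPqQr
  sorted[9] = qrpqpPqQrqq$
  sorted[10] = rpqpPqQrqq$q
  sorted[11] = rqq$qrpqpPqQ
sorted[11] = rqq$qrpqpPqQ

Answer: rqq$qrpqpPqQ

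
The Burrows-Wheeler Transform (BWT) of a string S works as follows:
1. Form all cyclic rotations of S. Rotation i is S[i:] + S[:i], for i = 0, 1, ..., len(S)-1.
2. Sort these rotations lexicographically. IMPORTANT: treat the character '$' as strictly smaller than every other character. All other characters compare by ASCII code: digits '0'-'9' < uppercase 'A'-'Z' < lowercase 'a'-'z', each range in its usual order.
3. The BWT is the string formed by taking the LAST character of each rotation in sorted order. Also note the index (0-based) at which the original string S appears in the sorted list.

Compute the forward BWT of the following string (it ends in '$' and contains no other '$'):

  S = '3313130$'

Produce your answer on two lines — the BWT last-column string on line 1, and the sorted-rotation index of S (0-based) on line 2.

All 8 rotations (rotation i = S[i:]+S[:i]):
  rot[0] = 3313130$
  rot[1] = 313130$3
  rot[2] = 13130$33
  rot[3] = 3130$331
  rot[4] = 130$3313
  rot[5] = 30$33131
  rot[6] = 0$331313
  rot[7] = $3313130
Sorted (with $ < everything):
  sorted[0] = $3313130  (last char: '0')
  sorted[1] = 0$331313  (last char: '3')
  sorted[2] = 130$3313  (last char: '3')
  sorted[3] = 13130$33  (last char: '3')
  sorted[4] = 30$33131  (last char: '1')
  sorted[5] = 3130$331  (last char: '1')
  sorted[6] = 313130$3  (last char: '3')
  sorted[7] = 3313130$  (last char: '$')
Last column: 0333113$
Original string S is at sorted index 7

Answer: 0333113$
7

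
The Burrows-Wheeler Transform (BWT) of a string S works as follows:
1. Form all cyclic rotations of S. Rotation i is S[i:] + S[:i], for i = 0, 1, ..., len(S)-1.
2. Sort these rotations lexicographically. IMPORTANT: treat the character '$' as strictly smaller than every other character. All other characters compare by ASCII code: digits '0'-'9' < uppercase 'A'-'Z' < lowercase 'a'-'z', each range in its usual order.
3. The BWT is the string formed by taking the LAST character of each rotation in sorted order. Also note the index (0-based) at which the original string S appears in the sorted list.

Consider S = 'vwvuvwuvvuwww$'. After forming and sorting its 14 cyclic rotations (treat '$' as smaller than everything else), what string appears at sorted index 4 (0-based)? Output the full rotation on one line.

Answer: vuvwuvvuwww$vw

Derivation:
All 14 rotations (rotation i = S[i:]+S[:i]):
  rot[0] = vwvuvwuvvuwww$
  rot[1] = wvuvwuvvuwww$v
  rot[2] = vuvwuvvuwww$vw
  rot[3] = uvwuvvuwww$vwv
  rot[4] = vwuvvuwww$vwvu
  rot[5] = wuvvuwww$vwvuv
  rot[6] = uvvuwww$vwvuvw
  rot[7] = vvuwww$vwvuvwu
  rot[8] = vuwww$vwvuvwuv
  rot[9] = uwww$vwvuvwuvv
  rot[10] = www$vwvuvwuvvu
  rot[11] = ww$vwvuvwuvvuw
  rot[12] = w$vwvuvwuvvuww
  rot[13] = $vwvuvwuvvuwww
Sorted (with $ < everything):
  sorted[0] = $vwvuvwuvvuwww
  sorted[1] = uvvuwww$vwvuvw
  sorted[2] = uvwuvvuwww$vwv
  sorted[3] = uwww$vwvuvwuvv
  sorted[4] = vuvwuvvuwww$vw
  sorted[5] = vuwww$vwvuvwuv
  sorted[6] = vvuwww$vwvuvwu
  sorted[7] = vwuvvuwww$vwvu
  sorted[8] = vwvuvwuvvuwww$
  sorted[9] = w$vwvuvwuvvuww
  sorted[10] = wuvvuwww$vwvuv
  sorted[11] = wvuvwuvvuwww$v
  sorted[12] = ww$vwvuvwuvvuw
  sorted[13] = www$vwvuvwuvvu
sorted[4] = vuvwuvvuwww$vw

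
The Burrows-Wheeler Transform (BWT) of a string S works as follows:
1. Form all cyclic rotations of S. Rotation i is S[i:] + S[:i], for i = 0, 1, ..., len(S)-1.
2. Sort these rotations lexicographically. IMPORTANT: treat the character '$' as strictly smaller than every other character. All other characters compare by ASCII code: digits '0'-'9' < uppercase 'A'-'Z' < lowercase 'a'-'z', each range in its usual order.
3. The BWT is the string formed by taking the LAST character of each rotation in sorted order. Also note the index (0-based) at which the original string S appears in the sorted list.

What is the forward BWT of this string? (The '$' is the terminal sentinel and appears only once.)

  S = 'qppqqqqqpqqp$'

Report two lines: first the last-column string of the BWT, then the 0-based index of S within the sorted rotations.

All 13 rotations (rotation i = S[i:]+S[:i]):
  rot[0] = qppqqqqqpqqp$
  rot[1] = ppqqqqqpqqp$q
  rot[2] = pqqqqqpqqp$qp
  rot[3] = qqqqqpqqp$qpp
  rot[4] = qqqqpqqp$qppq
  rot[5] = qqqpqqp$qppqq
  rot[6] = qqpqqp$qppqqq
  rot[7] = qpqqp$qppqqqq
  rot[8] = pqqp$qppqqqqq
  rot[9] = qqp$qppqqqqqp
  rot[10] = qp$qppqqqqqpq
  rot[11] = p$qppqqqqqpqq
  rot[12] = $qppqqqqqpqqp
Sorted (with $ < everything):
  sorted[0] = $qppqqqqqpqqp  (last char: 'p')
  sorted[1] = p$qppqqqqqpqq  (last char: 'q')
  sorted[2] = ppqqqqqpqqp$q  (last char: 'q')
  sorted[3] = pqqp$qppqqqqq  (last char: 'q')
  sorted[4] = pqqqqqpqqp$qp  (last char: 'p')
  sorted[5] = qp$qppqqqqqpq  (last char: 'q')
  sorted[6] = qppqqqqqpqqp$  (last char: '$')
  sorted[7] = qpqqp$qppqqqq  (last char: 'q')
  sorted[8] = qqp$qppqqqqqp  (last char: 'p')
  sorted[9] = qqpqqp$qppqqq  (last char: 'q')
  sorted[10] = qqqpqqp$qppqq  (last char: 'q')
  sorted[11] = qqqqpqqp$qppq  (last char: 'q')
  sorted[12] = qqqqqpqqp$qpp  (last char: 'p')
Last column: pqqqpq$qpqqqp
Original string S is at sorted index 6

Answer: pqqqpq$qpqqqp
6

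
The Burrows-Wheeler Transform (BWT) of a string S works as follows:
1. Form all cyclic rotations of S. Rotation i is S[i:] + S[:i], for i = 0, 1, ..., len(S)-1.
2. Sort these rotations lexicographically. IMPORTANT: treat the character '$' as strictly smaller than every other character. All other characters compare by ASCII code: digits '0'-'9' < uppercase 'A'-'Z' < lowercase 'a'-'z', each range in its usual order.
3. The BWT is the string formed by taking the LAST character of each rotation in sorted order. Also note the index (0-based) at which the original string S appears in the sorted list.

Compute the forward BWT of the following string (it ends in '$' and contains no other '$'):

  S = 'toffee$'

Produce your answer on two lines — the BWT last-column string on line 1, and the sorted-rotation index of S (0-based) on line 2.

All 7 rotations (rotation i = S[i:]+S[:i]):
  rot[0] = toffee$
  rot[1] = offee$t
  rot[2] = ffee$to
  rot[3] = fee$tof
  rot[4] = ee$toff
  rot[5] = e$toffe
  rot[6] = $toffee
Sorted (with $ < everything):
  sorted[0] = $toffee  (last char: 'e')
  sorted[1] = e$toffe  (last char: 'e')
  sorted[2] = ee$toff  (last char: 'f')
  sorted[3] = fee$tof  (last char: 'f')
  sorted[4] = ffee$to  (last char: 'o')
  sorted[5] = offee$t  (last char: 't')
  sorted[6] = toffee$  (last char: '$')
Last column: eeffot$
Original string S is at sorted index 6

Answer: eeffot$
6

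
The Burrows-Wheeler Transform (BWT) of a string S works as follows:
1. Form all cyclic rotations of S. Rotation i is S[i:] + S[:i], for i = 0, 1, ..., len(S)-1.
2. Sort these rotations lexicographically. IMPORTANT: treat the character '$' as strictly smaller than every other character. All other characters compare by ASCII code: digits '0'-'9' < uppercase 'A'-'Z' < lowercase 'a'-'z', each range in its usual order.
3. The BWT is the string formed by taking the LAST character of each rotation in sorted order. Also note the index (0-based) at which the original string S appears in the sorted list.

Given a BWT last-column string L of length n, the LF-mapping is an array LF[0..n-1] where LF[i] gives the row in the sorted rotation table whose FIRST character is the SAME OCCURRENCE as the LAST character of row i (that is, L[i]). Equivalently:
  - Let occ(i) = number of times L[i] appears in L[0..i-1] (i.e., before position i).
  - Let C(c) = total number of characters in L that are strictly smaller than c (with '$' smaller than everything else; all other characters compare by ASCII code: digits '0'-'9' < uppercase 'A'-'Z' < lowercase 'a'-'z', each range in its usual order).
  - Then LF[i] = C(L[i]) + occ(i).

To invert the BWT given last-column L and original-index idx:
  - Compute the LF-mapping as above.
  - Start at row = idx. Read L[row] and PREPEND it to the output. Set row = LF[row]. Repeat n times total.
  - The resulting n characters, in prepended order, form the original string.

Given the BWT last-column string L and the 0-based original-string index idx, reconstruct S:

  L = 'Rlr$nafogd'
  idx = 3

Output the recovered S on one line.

Answer: dragonflR$

Derivation:
LF mapping: 1 6 9 0 7 2 4 8 5 3
Walk LF starting at row 3, prepending L[row]:
  step 1: row=3, L[3]='$', prepend. Next row=LF[3]=0
  step 2: row=0, L[0]='R', prepend. Next row=LF[0]=1
  step 3: row=1, L[1]='l', prepend. Next row=LF[1]=6
  step 4: row=6, L[6]='f', prepend. Next row=LF[6]=4
  step 5: row=4, L[4]='n', prepend. Next row=LF[4]=7
  step 6: row=7, L[7]='o', prepend. Next row=LF[7]=8
  step 7: row=8, L[8]='g', prepend. Next row=LF[8]=5
  step 8: row=5, L[5]='a', prepend. Next row=LF[5]=2
  step 9: row=2, L[2]='r', prepend. Next row=LF[2]=9
  step 10: row=9, L[9]='d', prepend. Next row=LF[9]=3
Reversed output: dragonflR$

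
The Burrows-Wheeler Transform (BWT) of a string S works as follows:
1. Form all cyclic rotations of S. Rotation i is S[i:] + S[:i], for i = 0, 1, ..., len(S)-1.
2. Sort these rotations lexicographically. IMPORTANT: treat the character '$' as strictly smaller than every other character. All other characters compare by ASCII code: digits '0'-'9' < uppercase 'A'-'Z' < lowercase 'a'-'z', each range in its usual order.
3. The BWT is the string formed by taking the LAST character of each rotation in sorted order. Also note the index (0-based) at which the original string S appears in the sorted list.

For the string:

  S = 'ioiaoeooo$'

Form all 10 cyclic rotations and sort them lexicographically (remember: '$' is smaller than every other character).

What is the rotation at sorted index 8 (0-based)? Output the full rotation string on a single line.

All 10 rotations (rotation i = S[i:]+S[:i]):
  rot[0] = ioiaoeooo$
  rot[1] = oiaoeooo$i
  rot[2] = iaoeooo$io
  rot[3] = aoeooo$ioi
  rot[4] = oeooo$ioia
  rot[5] = eooo$ioiao
  rot[6] = ooo$ioiaoe
  rot[7] = oo$ioiaoeo
  rot[8] = o$ioiaoeoo
  rot[9] = $ioiaoeooo
Sorted (with $ < everything):
  sorted[0] = $ioiaoeooo
  sorted[1] = aoeooo$ioi
  sorted[2] = eooo$ioiao
  sorted[3] = iaoeooo$io
  sorted[4] = ioiaoeooo$
  sorted[5] = o$ioiaoeoo
  sorted[6] = oeooo$ioia
  sorted[7] = oiaoeooo$i
  sorted[8] = oo$ioiaoeo
  sorted[9] = ooo$ioiaoe
sorted[8] = oo$ioiaoeo

Answer: oo$ioiaoeo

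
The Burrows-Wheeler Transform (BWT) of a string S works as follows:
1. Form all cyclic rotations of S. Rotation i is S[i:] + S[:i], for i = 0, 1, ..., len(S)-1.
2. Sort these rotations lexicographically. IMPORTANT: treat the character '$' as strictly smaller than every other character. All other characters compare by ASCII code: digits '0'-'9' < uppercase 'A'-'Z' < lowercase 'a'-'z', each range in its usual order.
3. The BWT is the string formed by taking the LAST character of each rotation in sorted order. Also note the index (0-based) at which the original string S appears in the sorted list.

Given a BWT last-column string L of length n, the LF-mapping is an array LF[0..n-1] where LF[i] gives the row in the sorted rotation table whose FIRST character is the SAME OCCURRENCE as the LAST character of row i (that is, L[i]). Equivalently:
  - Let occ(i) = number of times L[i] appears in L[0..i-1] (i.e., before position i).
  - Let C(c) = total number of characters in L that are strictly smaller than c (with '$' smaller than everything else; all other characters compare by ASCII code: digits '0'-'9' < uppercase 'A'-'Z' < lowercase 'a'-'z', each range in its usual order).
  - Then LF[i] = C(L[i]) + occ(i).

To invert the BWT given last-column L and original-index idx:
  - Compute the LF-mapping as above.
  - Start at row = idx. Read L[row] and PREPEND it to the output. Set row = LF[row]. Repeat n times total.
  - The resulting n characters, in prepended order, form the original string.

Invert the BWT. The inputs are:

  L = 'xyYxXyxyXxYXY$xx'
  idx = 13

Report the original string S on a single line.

Answer: yXYXxXxyYxxYxyx$

Derivation:
LF mapping: 7 13 4 8 1 14 9 15 2 10 5 3 6 0 11 12
Walk LF starting at row 13, prepending L[row]:
  step 1: row=13, L[13]='$', prepend. Next row=LF[13]=0
  step 2: row=0, L[0]='x', prepend. Next row=LF[0]=7
  step 3: row=7, L[7]='y', prepend. Next row=LF[7]=15
  step 4: row=15, L[15]='x', prepend. Next row=LF[15]=12
  step 5: row=12, L[12]='Y', prepend. Next row=LF[12]=6
  step 6: row=6, L[6]='x', prepend. Next row=LF[6]=9
  step 7: row=9, L[9]='x', prepend. Next row=LF[9]=10
  step 8: row=10, L[10]='Y', prepend. Next row=LF[10]=5
  step 9: row=5, L[5]='y', prepend. Next row=LF[5]=14
  step 10: row=14, L[14]='x', prepend. Next row=LF[14]=11
  step 11: row=11, L[11]='X', prepend. Next row=LF[11]=3
  step 12: row=3, L[3]='x', prepend. Next row=LF[3]=8
  step 13: row=8, L[8]='X', prepend. Next row=LF[8]=2
  step 14: row=2, L[2]='Y', prepend. Next row=LF[2]=4
  step 15: row=4, L[4]='X', prepend. Next row=LF[4]=1
  step 16: row=1, L[1]='y', prepend. Next row=LF[1]=13
Reversed output: yXYXxXxyYxxYxyx$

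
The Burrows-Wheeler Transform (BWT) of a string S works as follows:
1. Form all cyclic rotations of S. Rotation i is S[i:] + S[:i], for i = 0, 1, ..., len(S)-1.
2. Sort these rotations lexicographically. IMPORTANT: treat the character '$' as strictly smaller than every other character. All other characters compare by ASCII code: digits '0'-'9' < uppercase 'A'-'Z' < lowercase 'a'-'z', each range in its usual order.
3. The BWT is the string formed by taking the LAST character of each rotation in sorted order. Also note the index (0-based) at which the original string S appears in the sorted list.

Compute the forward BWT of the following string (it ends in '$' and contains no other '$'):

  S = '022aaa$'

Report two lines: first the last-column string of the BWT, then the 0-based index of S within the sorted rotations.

All 7 rotations (rotation i = S[i:]+S[:i]):
  rot[0] = 022aaa$
  rot[1] = 22aaa$0
  rot[2] = 2aaa$02
  rot[3] = aaa$022
  rot[4] = aa$022a
  rot[5] = a$022aa
  rot[6] = $022aaa
Sorted (with $ < everything):
  sorted[0] = $022aaa  (last char: 'a')
  sorted[1] = 022aaa$  (last char: '$')
  sorted[2] = 22aaa$0  (last char: '0')
  sorted[3] = 2aaa$02  (last char: '2')
  sorted[4] = a$022aa  (last char: 'a')
  sorted[5] = aa$022a  (last char: 'a')
  sorted[6] = aaa$022  (last char: '2')
Last column: a$02aa2
Original string S is at sorted index 1

Answer: a$02aa2
1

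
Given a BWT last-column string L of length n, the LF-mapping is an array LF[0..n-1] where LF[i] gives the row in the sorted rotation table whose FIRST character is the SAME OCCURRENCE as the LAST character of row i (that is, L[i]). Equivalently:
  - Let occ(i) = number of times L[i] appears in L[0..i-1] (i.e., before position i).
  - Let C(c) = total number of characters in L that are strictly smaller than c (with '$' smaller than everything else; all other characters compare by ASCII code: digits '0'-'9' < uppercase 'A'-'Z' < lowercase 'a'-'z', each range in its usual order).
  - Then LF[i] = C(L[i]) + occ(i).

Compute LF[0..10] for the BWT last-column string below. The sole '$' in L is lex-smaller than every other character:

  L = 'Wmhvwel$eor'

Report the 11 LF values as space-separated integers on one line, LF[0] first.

Char counts: '$':1, 'W':1, 'e':2, 'h':1, 'l':1, 'm':1, 'o':1, 'r':1, 'v':1, 'w':1
C (first-col start): C('$')=0, C('W')=1, C('e')=2, C('h')=4, C('l')=5, C('m')=6, C('o')=7, C('r')=8, C('v')=9, C('w')=10
L[0]='W': occ=0, LF[0]=C('W')+0=1+0=1
L[1]='m': occ=0, LF[1]=C('m')+0=6+0=6
L[2]='h': occ=0, LF[2]=C('h')+0=4+0=4
L[3]='v': occ=0, LF[3]=C('v')+0=9+0=9
L[4]='w': occ=0, LF[4]=C('w')+0=10+0=10
L[5]='e': occ=0, LF[5]=C('e')+0=2+0=2
L[6]='l': occ=0, LF[6]=C('l')+0=5+0=5
L[7]='$': occ=0, LF[7]=C('$')+0=0+0=0
L[8]='e': occ=1, LF[8]=C('e')+1=2+1=3
L[9]='o': occ=0, LF[9]=C('o')+0=7+0=7
L[10]='r': occ=0, LF[10]=C('r')+0=8+0=8

Answer: 1 6 4 9 10 2 5 0 3 7 8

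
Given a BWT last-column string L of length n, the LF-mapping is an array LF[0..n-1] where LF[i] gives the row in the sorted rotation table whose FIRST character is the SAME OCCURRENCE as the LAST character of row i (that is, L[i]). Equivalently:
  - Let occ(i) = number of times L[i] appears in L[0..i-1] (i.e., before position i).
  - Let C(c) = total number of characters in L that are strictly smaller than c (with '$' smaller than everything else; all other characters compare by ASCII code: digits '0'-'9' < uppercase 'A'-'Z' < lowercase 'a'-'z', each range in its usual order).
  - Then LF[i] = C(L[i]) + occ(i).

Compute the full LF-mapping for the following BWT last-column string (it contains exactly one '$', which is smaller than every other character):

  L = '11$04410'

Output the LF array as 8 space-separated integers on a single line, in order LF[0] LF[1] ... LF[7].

Answer: 3 4 0 1 6 7 5 2

Derivation:
Char counts: '$':1, '0':2, '1':3, '4':2
C (first-col start): C('$')=0, C('0')=1, C('1')=3, C('4')=6
L[0]='1': occ=0, LF[0]=C('1')+0=3+0=3
L[1]='1': occ=1, LF[1]=C('1')+1=3+1=4
L[2]='$': occ=0, LF[2]=C('$')+0=0+0=0
L[3]='0': occ=0, LF[3]=C('0')+0=1+0=1
L[4]='4': occ=0, LF[4]=C('4')+0=6+0=6
L[5]='4': occ=1, LF[5]=C('4')+1=6+1=7
L[6]='1': occ=2, LF[6]=C('1')+2=3+2=5
L[7]='0': occ=1, LF[7]=C('0')+1=1+1=2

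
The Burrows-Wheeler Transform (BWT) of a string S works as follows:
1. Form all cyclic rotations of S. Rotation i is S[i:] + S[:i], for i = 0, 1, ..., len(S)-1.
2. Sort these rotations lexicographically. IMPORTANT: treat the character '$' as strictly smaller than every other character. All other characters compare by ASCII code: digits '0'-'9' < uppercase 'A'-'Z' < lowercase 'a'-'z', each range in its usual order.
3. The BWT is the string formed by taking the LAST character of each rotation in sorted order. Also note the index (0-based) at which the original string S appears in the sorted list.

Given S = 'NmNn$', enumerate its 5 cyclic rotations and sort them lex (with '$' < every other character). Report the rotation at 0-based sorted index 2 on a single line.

All 5 rotations (rotation i = S[i:]+S[:i]):
  rot[0] = NmNn$
  rot[1] = mNn$N
  rot[2] = Nn$Nm
  rot[3] = n$NmN
  rot[4] = $NmNn
Sorted (with $ < everything):
  sorted[0] = $NmNn
  sorted[1] = NmNn$
  sorted[2] = Nn$Nm
  sorted[3] = mNn$N
  sorted[4] = n$NmN
sorted[2] = Nn$Nm

Answer: Nn$Nm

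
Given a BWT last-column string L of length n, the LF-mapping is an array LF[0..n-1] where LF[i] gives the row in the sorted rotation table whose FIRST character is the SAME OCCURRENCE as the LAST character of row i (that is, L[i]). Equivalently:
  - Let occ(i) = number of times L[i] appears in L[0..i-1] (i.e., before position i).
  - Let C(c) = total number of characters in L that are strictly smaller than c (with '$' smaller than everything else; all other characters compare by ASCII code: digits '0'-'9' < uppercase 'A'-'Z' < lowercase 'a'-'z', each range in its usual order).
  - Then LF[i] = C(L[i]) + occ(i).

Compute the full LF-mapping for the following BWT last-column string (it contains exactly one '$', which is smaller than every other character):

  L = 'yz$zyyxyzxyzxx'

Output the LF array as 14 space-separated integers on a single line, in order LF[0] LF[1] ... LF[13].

Char counts: '$':1, 'x':4, 'y':5, 'z':4
C (first-col start): C('$')=0, C('x')=1, C('y')=5, C('z')=10
L[0]='y': occ=0, LF[0]=C('y')+0=5+0=5
L[1]='z': occ=0, LF[1]=C('z')+0=10+0=10
L[2]='$': occ=0, LF[2]=C('$')+0=0+0=0
L[3]='z': occ=1, LF[3]=C('z')+1=10+1=11
L[4]='y': occ=1, LF[4]=C('y')+1=5+1=6
L[5]='y': occ=2, LF[5]=C('y')+2=5+2=7
L[6]='x': occ=0, LF[6]=C('x')+0=1+0=1
L[7]='y': occ=3, LF[7]=C('y')+3=5+3=8
L[8]='z': occ=2, LF[8]=C('z')+2=10+2=12
L[9]='x': occ=1, LF[9]=C('x')+1=1+1=2
L[10]='y': occ=4, LF[10]=C('y')+4=5+4=9
L[11]='z': occ=3, LF[11]=C('z')+3=10+3=13
L[12]='x': occ=2, LF[12]=C('x')+2=1+2=3
L[13]='x': occ=3, LF[13]=C('x')+3=1+3=4

Answer: 5 10 0 11 6 7 1 8 12 2 9 13 3 4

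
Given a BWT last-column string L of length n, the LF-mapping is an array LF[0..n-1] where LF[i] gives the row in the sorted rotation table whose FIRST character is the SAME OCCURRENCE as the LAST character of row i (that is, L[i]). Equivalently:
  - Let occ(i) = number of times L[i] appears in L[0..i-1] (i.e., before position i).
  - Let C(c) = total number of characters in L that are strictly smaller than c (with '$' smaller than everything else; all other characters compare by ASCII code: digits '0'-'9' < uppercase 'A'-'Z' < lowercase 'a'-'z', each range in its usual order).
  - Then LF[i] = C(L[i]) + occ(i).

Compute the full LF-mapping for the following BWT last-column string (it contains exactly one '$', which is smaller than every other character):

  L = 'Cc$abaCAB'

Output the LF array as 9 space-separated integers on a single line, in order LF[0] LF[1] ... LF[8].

Char counts: '$':1, 'A':1, 'B':1, 'C':2, 'a':2, 'b':1, 'c':1
C (first-col start): C('$')=0, C('A')=1, C('B')=2, C('C')=3, C('a')=5, C('b')=7, C('c')=8
L[0]='C': occ=0, LF[0]=C('C')+0=3+0=3
L[1]='c': occ=0, LF[1]=C('c')+0=8+0=8
L[2]='$': occ=0, LF[2]=C('$')+0=0+0=0
L[3]='a': occ=0, LF[3]=C('a')+0=5+0=5
L[4]='b': occ=0, LF[4]=C('b')+0=7+0=7
L[5]='a': occ=1, LF[5]=C('a')+1=5+1=6
L[6]='C': occ=1, LF[6]=C('C')+1=3+1=4
L[7]='A': occ=0, LF[7]=C('A')+0=1+0=1
L[8]='B': occ=0, LF[8]=C('B')+0=2+0=2

Answer: 3 8 0 5 7 6 4 1 2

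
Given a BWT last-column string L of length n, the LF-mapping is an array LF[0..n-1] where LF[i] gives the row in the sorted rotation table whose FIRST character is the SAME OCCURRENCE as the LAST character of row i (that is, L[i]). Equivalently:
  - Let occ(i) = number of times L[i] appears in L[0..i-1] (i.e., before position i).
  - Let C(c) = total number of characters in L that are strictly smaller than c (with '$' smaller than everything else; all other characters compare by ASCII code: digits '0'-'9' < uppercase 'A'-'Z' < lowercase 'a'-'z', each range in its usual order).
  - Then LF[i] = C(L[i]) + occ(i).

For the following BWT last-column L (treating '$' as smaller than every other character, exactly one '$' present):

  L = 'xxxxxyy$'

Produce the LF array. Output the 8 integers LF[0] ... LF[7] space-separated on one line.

Char counts: '$':1, 'x':5, 'y':2
C (first-col start): C('$')=0, C('x')=1, C('y')=6
L[0]='x': occ=0, LF[0]=C('x')+0=1+0=1
L[1]='x': occ=1, LF[1]=C('x')+1=1+1=2
L[2]='x': occ=2, LF[2]=C('x')+2=1+2=3
L[3]='x': occ=3, LF[3]=C('x')+3=1+3=4
L[4]='x': occ=4, LF[4]=C('x')+4=1+4=5
L[5]='y': occ=0, LF[5]=C('y')+0=6+0=6
L[6]='y': occ=1, LF[6]=C('y')+1=6+1=7
L[7]='$': occ=0, LF[7]=C('$')+0=0+0=0

Answer: 1 2 3 4 5 6 7 0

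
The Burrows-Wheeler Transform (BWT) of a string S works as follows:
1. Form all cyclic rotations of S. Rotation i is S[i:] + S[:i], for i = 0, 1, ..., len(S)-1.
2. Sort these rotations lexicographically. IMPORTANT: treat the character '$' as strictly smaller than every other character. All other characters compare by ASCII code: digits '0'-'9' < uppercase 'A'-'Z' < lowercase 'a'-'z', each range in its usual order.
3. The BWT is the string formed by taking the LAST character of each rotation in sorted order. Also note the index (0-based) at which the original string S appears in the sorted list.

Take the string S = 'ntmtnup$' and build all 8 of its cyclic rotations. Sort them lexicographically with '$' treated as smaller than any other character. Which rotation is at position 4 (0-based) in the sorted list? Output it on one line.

All 8 rotations (rotation i = S[i:]+S[:i]):
  rot[0] = ntmtnup$
  rot[1] = tmtnup$n
  rot[2] = mtnup$nt
  rot[3] = tnup$ntm
  rot[4] = nup$ntmt
  rot[5] = up$ntmtn
  rot[6] = p$ntmtnu
  rot[7] = $ntmtnup
Sorted (with $ < everything):
  sorted[0] = $ntmtnup
  sorted[1] = mtnup$nt
  sorted[2] = ntmtnup$
  sorted[3] = nup$ntmt
  sorted[4] = p$ntmtnu
  sorted[5] = tmtnup$n
  sorted[6] = tnup$ntm
  sorted[7] = up$ntmtn
sorted[4] = p$ntmtnu

Answer: p$ntmtnu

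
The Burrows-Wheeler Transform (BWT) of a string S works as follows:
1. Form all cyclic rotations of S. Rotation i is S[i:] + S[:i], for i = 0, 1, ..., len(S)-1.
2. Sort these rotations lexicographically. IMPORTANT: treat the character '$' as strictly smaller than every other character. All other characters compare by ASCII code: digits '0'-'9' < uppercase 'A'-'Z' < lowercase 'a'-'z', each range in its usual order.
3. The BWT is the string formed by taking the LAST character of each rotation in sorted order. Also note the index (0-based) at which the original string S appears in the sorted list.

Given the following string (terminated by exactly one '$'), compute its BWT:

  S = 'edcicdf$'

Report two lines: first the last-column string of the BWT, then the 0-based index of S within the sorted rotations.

All 8 rotations (rotation i = S[i:]+S[:i]):
  rot[0] = edcicdf$
  rot[1] = dcicdf$e
  rot[2] = cicdf$ed
  rot[3] = icdf$edc
  rot[4] = cdf$edci
  rot[5] = df$edcic
  rot[6] = f$edcicd
  rot[7] = $edcicdf
Sorted (with $ < everything):
  sorted[0] = $edcicdf  (last char: 'f')
  sorted[1] = cdf$edci  (last char: 'i')
  sorted[2] = cicdf$ed  (last char: 'd')
  sorted[3] = dcicdf$e  (last char: 'e')
  sorted[4] = df$edcic  (last char: 'c')
  sorted[5] = edcicdf$  (last char: '$')
  sorted[6] = f$edcicd  (last char: 'd')
  sorted[7] = icdf$edc  (last char: 'c')
Last column: fidec$dc
Original string S is at sorted index 5

Answer: fidec$dc
5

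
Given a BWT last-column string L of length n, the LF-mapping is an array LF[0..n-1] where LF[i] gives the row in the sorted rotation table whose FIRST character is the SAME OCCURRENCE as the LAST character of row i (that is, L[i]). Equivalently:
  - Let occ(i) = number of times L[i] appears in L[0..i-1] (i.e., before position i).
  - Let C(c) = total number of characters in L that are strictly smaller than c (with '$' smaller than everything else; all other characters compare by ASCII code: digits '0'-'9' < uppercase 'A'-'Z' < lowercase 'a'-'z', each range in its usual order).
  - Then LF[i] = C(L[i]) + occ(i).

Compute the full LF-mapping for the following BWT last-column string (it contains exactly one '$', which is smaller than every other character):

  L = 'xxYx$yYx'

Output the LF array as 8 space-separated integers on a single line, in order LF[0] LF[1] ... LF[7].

Char counts: '$':1, 'Y':2, 'x':4, 'y':1
C (first-col start): C('$')=0, C('Y')=1, C('x')=3, C('y')=7
L[0]='x': occ=0, LF[0]=C('x')+0=3+0=3
L[1]='x': occ=1, LF[1]=C('x')+1=3+1=4
L[2]='Y': occ=0, LF[2]=C('Y')+0=1+0=1
L[3]='x': occ=2, LF[3]=C('x')+2=3+2=5
L[4]='$': occ=0, LF[4]=C('$')+0=0+0=0
L[5]='y': occ=0, LF[5]=C('y')+0=7+0=7
L[6]='Y': occ=1, LF[6]=C('Y')+1=1+1=2
L[7]='x': occ=3, LF[7]=C('x')+3=3+3=6

Answer: 3 4 1 5 0 7 2 6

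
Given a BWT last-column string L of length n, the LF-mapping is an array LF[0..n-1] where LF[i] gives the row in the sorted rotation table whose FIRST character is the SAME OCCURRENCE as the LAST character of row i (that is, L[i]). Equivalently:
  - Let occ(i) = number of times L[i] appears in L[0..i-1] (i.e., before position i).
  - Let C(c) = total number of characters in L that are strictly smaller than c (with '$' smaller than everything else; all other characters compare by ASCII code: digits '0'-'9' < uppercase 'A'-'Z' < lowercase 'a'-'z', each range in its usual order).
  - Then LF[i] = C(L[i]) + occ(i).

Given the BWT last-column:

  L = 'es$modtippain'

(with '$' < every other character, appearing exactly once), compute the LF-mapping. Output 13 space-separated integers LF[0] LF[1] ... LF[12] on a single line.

Char counts: '$':1, 'a':1, 'd':1, 'e':1, 'i':2, 'm':1, 'n':1, 'o':1, 'p':2, 's':1, 't':1
C (first-col start): C('$')=0, C('a')=1, C('d')=2, C('e')=3, C('i')=4, C('m')=6, C('n')=7, C('o')=8, C('p')=9, C('s')=11, C('t')=12
L[0]='e': occ=0, LF[0]=C('e')+0=3+0=3
L[1]='s': occ=0, LF[1]=C('s')+0=11+0=11
L[2]='$': occ=0, LF[2]=C('$')+0=0+0=0
L[3]='m': occ=0, LF[3]=C('m')+0=6+0=6
L[4]='o': occ=0, LF[4]=C('o')+0=8+0=8
L[5]='d': occ=0, LF[5]=C('d')+0=2+0=2
L[6]='t': occ=0, LF[6]=C('t')+0=12+0=12
L[7]='i': occ=0, LF[7]=C('i')+0=4+0=4
L[8]='p': occ=0, LF[8]=C('p')+0=9+0=9
L[9]='p': occ=1, LF[9]=C('p')+1=9+1=10
L[10]='a': occ=0, LF[10]=C('a')+0=1+0=1
L[11]='i': occ=1, LF[11]=C('i')+1=4+1=5
L[12]='n': occ=0, LF[12]=C('n')+0=7+0=7

Answer: 3 11 0 6 8 2 12 4 9 10 1 5 7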